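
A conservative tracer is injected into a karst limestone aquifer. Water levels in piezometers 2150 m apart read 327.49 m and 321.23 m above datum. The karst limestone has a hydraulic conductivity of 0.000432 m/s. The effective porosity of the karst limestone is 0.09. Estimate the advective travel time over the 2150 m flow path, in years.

Convert K: 0.000432 m/s × 86400 = 37.32 m/day.
Hydraulic gradient i = (327.49 − 321.23) / 2150 = 6.26 / 2150 = 0.002912.
Darcy flux q = K · i = 37.32 × 0.002912 = 0.1087 m/day.
Seepage velocity v = q / n_e = 0.1087 / 0.09 = 1.208 m/day.
Travel time t = L / v = 2150 / 1.208 = 1781 days = 4.875 years.

4.87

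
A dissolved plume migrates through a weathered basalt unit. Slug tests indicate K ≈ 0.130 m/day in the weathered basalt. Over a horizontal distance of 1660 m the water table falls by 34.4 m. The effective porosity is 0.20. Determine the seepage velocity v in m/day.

0.0135

Hydraulic gradient i = Δh / L = 34.4 / 1660 = 0.02072.
Darcy flux q = K · i = 0.1300 × 0.02072 = 0.002694 m/day.
Seepage velocity v = q / n_e = 0.002694 / 0.20 = 0.01347 m/day.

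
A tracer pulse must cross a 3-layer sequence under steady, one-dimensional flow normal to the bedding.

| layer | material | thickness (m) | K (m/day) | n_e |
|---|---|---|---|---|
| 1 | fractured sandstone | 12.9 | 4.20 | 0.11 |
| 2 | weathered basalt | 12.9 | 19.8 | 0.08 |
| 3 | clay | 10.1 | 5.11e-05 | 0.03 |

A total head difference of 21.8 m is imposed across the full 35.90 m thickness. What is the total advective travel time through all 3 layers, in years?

With flow normal to the layers, continuity requires the same specific discharge q through every layer.
Σ(b_i/K_i) = 12.9/4.20 + 12.9/19.8 + 10.1/5.11e-05 = 1.977e+05 d.
q = Δh / Σ(b_i/K_i) = 21.8 / 1.977e+05 = 0.0001103 m/day.
In each layer the seepage velocity is v_i = q/n_i, so the layer transit time is t_i = b_i·n_i / q:
  layer 1 (fractured sandstone): t_1 = 12.9 × 0.11 / 0.0001103 = 12866 d
  layer 2 (weathered basalt): t_2 = 12.9 × 0.08 / 0.0001103 = 9357 d
  layer 3 (clay): t_3 = 10.1 × 0.03 / 0.0001103 = 2747 d
Total t = Σ t_i = 24970 days = 68.36 years.

68.4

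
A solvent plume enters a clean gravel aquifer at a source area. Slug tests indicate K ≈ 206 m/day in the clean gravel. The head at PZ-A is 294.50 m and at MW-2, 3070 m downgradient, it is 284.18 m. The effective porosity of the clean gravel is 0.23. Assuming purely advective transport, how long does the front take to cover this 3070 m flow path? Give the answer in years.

2.79

Hydraulic gradient i = (294.50 − 284.18) / 3070 = 10.32 / 3070 = 0.003362.
Darcy flux q = K · i = 206.0 × 0.003362 = 0.6925 m/day.
Seepage velocity v = q / n_e = 0.6925 / 0.23 = 3.011 m/day.
Travel time t = L / v = 3070 / 3.011 = 1020 days = 2.792 years.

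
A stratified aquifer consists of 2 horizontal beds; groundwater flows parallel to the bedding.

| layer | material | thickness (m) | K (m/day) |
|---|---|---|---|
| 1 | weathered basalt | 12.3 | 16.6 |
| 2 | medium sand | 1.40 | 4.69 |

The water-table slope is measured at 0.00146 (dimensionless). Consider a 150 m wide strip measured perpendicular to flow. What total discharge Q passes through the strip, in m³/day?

46.2

Flow is parallel to layering, so each bed carries its own Darcy discharge and the transmissivities add.
Σ(K_i·b_i) = 16.6×12.3 + 4.69×1.40 = 210.7 m²/day.
Hydraulic gradient i = 0.00146.
Q = Σ(K_i·b_i) · W · i = 210.7 × 150 × 0.001460 = 46.15 m³/day.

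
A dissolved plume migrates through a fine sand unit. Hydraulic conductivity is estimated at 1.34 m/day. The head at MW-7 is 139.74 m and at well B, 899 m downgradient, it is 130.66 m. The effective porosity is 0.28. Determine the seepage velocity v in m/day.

0.0483

Hydraulic gradient i = (139.74 − 130.66) / 899 = 9.08 / 899 = 0.01010.
Darcy flux q = K · i = 1.340 × 0.01010 = 0.01353 m/day.
Seepage velocity v = q / n_e = 0.01353 / 0.28 = 0.04834 m/day.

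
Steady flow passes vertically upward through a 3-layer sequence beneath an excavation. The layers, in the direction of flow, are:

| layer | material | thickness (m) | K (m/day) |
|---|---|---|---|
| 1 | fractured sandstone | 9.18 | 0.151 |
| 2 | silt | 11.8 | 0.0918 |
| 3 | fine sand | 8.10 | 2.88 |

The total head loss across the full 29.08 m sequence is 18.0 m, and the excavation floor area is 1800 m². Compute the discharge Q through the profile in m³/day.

169

Flow is perpendicular to layering, so the layers act in series and the equivalent K is the thickness-weighted harmonic mean.
Total thickness L = 9.18 + 11.8 + 8.10 = 29.08 m.
Σ(b_i/K_i) = 9.18/0.151 + 11.8/0.0918 + 8.10/2.88 = 192.1 d.
K_eq = L / Σ(b_i/K_i) = 29.08 / 192.1 = 0.1513 m/day.
Q = K_eq · A · (Δh/L) = 0.1513 × 1800 × (18.0/29.08) = 168.6 m³/day.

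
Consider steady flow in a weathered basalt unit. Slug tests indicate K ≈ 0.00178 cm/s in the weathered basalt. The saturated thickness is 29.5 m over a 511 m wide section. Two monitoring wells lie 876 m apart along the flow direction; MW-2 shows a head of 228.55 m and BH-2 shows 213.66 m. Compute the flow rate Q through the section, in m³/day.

Convert K: 0.00178 cm/s × 864 = 1.538 m/day.
Cross-sectional area A = 511 × 29.5 = 15074 m².
Hydraulic gradient i = (228.55 − 213.66) / 876 = 14.89 / 876 = 0.01700.
Darcy's law: Q = K · A · i = 1.538 × 15074 × 0.01700 = 394.1 m³/day.

394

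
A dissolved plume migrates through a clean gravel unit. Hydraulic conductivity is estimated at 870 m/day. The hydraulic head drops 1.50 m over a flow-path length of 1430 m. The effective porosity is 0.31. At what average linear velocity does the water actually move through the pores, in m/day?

2.94

Hydraulic gradient i = Δh / L = 1.50 / 1430 = 0.001049.
Darcy flux q = K · i = 870.0 × 0.001049 = 0.9126 m/day.
Seepage velocity v = q / n_e = 0.9126 / 0.31 = 2.944 m/day.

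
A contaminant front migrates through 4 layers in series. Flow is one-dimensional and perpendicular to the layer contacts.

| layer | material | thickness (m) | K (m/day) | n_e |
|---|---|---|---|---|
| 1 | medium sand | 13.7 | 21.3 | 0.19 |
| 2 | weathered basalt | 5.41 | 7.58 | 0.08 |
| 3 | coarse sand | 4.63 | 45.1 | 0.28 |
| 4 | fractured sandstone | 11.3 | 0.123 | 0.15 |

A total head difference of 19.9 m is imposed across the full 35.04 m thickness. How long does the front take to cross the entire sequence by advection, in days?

28.3

With flow normal to the layers, continuity requires the same specific discharge q through every layer.
Σ(b_i/K_i) = 13.7/21.3 + 5.41/7.58 + 4.63/45.1 + 11.3/0.123 = 93.33 d.
q = Δh / Σ(b_i/K_i) = 19.9 / 93.33 = 0.2132 m/day.
In each layer the seepage velocity is v_i = q/n_i, so the layer transit time is t_i = b_i·n_i / q:
  layer 1 (medium sand): t_1 = 13.7 × 0.19 / 0.2132 = 12.21 d
  layer 2 (weathered basalt): t_2 = 5.41 × 0.08 / 0.2132 = 2.030 d
  layer 3 (coarse sand): t_3 = 4.63 × 0.28 / 0.2132 = 6.080 d
  layer 4 (fractured sandstone): t_4 = 11.3 × 0.15 / 0.2132 = 7.949 d
Total t = Σ t_i = 28.27 days.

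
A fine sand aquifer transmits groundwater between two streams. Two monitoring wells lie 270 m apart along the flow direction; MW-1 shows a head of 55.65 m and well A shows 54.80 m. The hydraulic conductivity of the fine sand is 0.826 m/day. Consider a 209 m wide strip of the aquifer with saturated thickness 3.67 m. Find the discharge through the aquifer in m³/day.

Cross-sectional area A = 209 × 3.67 = 767.0 m².
Hydraulic gradient i = (55.65 − 54.80) / 270 = 0.85 / 270 = 0.003148.
Darcy's law: Q = K · A · i = 0.8260 × 767.0 × 0.003148 = 1.995 m³/day.

1.99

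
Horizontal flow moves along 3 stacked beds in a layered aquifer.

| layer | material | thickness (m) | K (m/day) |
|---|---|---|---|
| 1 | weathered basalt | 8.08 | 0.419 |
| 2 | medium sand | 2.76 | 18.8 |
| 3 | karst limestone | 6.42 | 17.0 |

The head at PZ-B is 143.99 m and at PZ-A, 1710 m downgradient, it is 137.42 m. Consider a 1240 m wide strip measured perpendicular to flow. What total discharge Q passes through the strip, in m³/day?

783

Flow is parallel to layering, so each bed carries its own Darcy discharge and the transmissivities add.
Σ(K_i·b_i) = 0.419×8.08 + 18.8×2.76 + 17.0×6.42 = 164.4 m²/day.
Hydraulic gradient i = (143.99 − 137.42) / 1710 = 6.57 / 1710 = 0.003842.
Q = Σ(K_i·b_i) · W · i = 164.4 × 1240 × 0.003842 = 783.3 m³/day.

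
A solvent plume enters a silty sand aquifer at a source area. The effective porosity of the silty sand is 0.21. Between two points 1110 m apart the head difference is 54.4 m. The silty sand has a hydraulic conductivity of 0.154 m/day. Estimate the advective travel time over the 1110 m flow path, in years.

84.6

Hydraulic gradient i = Δh / L = 54.4 / 1110 = 0.04901.
Darcy flux q = K · i = 0.1540 × 0.04901 = 0.007547 m/day.
Seepage velocity v = q / n_e = 0.007547 / 0.21 = 0.03594 m/day.
Travel time t = L / v = 1110 / 0.03594 = 30885 days = 84.56 years.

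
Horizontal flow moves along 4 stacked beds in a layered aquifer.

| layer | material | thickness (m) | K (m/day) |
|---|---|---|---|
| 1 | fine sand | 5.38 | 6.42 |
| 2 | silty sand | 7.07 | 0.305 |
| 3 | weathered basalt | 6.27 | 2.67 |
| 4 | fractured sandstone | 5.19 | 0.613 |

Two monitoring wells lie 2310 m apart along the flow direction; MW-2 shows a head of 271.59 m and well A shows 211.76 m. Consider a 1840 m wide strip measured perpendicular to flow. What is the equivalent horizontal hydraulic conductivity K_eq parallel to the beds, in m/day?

Flow is parallel to layering, so each bed carries its own Darcy discharge and the transmissivities add.
Σ(K_i·b_i) = 6.42×5.38 + 0.305×7.07 + 2.67×6.27 + 0.613×5.19 = 56.62 m²/day.
Total thickness b = 23.91 m, so K_eq = Σ(K_i·b_i)/b = 2.368 m/day.

2.37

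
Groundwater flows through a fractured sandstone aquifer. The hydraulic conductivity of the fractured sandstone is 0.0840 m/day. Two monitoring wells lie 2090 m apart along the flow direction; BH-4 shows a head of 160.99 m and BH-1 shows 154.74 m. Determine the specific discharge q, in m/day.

Hydraulic gradient i = (160.99 − 154.74) / 2090 = 6.25 / 2090 = 0.002990.
Specific discharge q = K · i = 0.08400 × 0.002990 = 0.0002512 m/day.

0.000251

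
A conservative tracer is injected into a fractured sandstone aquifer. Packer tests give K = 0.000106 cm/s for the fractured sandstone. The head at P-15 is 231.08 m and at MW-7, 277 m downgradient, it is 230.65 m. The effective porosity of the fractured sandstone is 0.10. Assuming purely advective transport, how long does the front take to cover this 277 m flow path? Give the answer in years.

533

Convert K: 0.000106 cm/s × 864 = 0.09158 m/day.
Hydraulic gradient i = (231.08 − 230.65) / 277 = 0.43 / 277 = 0.001552.
Darcy flux q = K · i = 0.09158 × 0.001552 = 0.0001422 m/day.
Seepage velocity v = q / n_e = 0.0001422 / 0.10 = 0.001422 m/day.
Travel time t = L / v = 277 / 0.001422 = 1.948e+05 days = 533.4 years.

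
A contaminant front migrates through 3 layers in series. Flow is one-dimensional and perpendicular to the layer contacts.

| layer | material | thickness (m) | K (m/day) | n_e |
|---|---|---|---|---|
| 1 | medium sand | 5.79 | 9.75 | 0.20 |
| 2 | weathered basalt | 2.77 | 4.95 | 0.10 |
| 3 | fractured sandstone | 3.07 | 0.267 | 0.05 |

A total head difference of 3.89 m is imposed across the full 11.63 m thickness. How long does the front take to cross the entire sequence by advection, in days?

5.17

With flow normal to the layers, continuity requires the same specific discharge q through every layer.
Σ(b_i/K_i) = 5.79/9.75 + 2.77/4.95 + 3.07/0.267 = 12.65 d.
q = Δh / Σ(b_i/K_i) = 3.89 / 12.65 = 0.3075 m/day.
In each layer the seepage velocity is v_i = q/n_i, so the layer transit time is t_i = b_i·n_i / q:
  layer 1 (medium sand): t_1 = 5.79 × 0.20 / 0.3075 = 3.766 d
  layer 2 (weathered basalt): t_2 = 2.77 × 0.10 / 0.3075 = 0.9009 d
  layer 3 (fractured sandstone): t_3 = 3.07 × 0.05 / 0.3075 = 0.4992 d
Total t = Σ t_i = 5.166 days.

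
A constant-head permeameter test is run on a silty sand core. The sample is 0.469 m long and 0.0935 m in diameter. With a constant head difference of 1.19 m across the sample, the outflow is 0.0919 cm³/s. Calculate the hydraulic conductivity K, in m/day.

Cross-sectional area A = π·(d/2)² = π × (0.0935/2)² = 0.006866 m².
Convert discharge: 0.0919 cm³/s = 9.190e-08 m³/s.
Darcy's law rearranged: K = Q·L / (A·Δh) = 9.190e-08 × 0.469 / (0.006866 × 1.19) = 5.275e-06 m/s = 0.4558 m/day.

0.456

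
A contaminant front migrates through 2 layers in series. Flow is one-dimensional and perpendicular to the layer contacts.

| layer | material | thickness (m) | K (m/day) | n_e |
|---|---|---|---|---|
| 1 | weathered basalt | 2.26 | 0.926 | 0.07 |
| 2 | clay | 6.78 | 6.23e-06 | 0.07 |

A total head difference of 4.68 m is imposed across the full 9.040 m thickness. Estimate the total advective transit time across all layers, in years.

With flow normal to the layers, continuity requires the same specific discharge q through every layer.
Σ(b_i/K_i) = 2.26/0.926 + 6.78/6.23e-06 = 1.088e+06 d.
q = Δh / Σ(b_i/K_i) = 4.68 / 1.088e+06 = 4.300e-06 m/day.
In each layer the seepage velocity is v_i = q/n_i, so the layer transit time is t_i = b_i·n_i / q:
  layer 1 (weathered basalt): t_1 = 2.26 × 0.07 / 4.300e-06 = 36788 d
  layer 2 (clay): t_2 = 6.78 × 0.07 / 4.300e-06 = 1.104e+05 d
Total t = Σ t_i = 1.472e+05 days = 402.9 years.

403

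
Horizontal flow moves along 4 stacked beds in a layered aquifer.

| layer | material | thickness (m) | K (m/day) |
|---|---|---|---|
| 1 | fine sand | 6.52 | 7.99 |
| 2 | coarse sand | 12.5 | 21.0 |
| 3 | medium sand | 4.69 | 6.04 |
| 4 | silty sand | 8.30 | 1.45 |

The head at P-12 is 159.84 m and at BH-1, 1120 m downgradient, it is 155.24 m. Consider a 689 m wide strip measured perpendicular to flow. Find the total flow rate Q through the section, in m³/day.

Flow is parallel to layering, so each bed carries its own Darcy discharge and the transmissivities add.
Σ(K_i·b_i) = 7.99×6.52 + 21.0×12.5 + 6.04×4.69 + 1.45×8.30 = 355.0 m²/day.
Hydraulic gradient i = (159.84 − 155.24) / 1120 = 4.6 / 1120 = 0.004107.
Q = Σ(K_i·b_i) · W · i = 355.0 × 689 × 0.004107 = 1004 m³/day.

1000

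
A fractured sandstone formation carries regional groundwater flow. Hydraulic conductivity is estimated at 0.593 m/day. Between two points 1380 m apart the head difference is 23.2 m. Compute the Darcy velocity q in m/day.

0.00997

Hydraulic gradient i = Δh / L = 23.2 / 1380 = 0.01681.
Specific discharge q = K · i = 0.5930 × 0.01681 = 0.009969 m/day.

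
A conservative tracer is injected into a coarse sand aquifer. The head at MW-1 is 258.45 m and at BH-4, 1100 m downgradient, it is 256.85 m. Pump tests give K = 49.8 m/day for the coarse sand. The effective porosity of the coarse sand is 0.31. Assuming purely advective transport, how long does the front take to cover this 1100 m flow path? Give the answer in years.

Hydraulic gradient i = (258.45 − 256.85) / 1100 = 1.6 / 1100 = 0.001455.
Darcy flux q = K · i = 49.80 × 0.001455 = 0.07244 m/day.
Seepage velocity v = q / n_e = 0.07244 / 0.31 = 0.2337 m/day.
Travel time t = L / v = 1100 / 0.2337 = 4708 days = 12.89 years.

12.9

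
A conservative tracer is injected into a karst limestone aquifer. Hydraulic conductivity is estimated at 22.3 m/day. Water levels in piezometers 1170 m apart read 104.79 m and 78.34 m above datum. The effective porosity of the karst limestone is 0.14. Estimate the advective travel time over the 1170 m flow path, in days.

Hydraulic gradient i = (104.79 − 78.34) / 1170 = 26.45 / 1170 = 0.02261.
Darcy flux q = K · i = 22.30 × 0.02261 = 0.5041 m/day.
Seepage velocity v = q / n_e = 0.5041 / 0.14 = 3.601 m/day.
Travel time t = L / v = 1170 / 3.601 = 324.9 days.

325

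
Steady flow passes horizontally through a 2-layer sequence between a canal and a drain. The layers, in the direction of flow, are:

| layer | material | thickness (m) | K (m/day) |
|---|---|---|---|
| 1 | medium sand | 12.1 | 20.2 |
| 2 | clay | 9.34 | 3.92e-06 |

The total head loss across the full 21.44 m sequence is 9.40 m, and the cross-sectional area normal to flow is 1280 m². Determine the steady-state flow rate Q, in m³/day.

0.00505

Flow is perpendicular to layering, so the layers act in series and the equivalent K is the thickness-weighted harmonic mean.
Total thickness L = 12.1 + 9.34 = 21.44 m.
Σ(b_i/K_i) = 12.1/20.2 + 9.34/3.92e-06 = 2.383e+06 d.
K_eq = L / Σ(b_i/K_i) = 21.44 / 2.383e+06 = 8.998e-06 m/day.
Q = K_eq · A · (Δh/L) = 8.998e-06 × 1280 × (9.40/21.44) = 0.005050 m³/day.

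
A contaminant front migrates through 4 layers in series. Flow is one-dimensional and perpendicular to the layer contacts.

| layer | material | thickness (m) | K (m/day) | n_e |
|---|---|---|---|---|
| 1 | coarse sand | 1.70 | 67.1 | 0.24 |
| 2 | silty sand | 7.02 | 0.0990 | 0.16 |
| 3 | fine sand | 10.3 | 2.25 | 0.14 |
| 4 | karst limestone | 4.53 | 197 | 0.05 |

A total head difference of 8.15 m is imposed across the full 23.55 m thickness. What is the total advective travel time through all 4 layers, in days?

29.7

With flow normal to the layers, continuity requires the same specific discharge q through every layer.
Σ(b_i/K_i) = 1.70/67.1 + 7.02/0.0990 + 10.3/2.25 + 4.53/197 = 75.54 d.
q = Δh / Σ(b_i/K_i) = 8.15 / 75.54 = 0.1079 m/day.
In each layer the seepage velocity is v_i = q/n_i, so the layer transit time is t_i = b_i·n_i / q:
  layer 1 (coarse sand): t_1 = 1.70 × 0.24 / 0.1079 = 3.781 d
  layer 2 (silty sand): t_2 = 7.02 × 0.16 / 0.1079 = 10.41 d
  layer 3 (fine sand): t_3 = 10.3 × 0.14 / 0.1079 = 13.36 d
  layer 4 (karst limestone): t_4 = 4.53 × 0.05 / 0.1079 = 2.099 d
Total t = Σ t_i = 29.66 days.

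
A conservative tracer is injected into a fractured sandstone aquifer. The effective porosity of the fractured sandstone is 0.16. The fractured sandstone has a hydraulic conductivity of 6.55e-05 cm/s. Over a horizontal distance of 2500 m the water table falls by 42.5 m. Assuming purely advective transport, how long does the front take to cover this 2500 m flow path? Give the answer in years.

1140

Convert K: 6.55e-05 cm/s × 864 = 0.05659 m/day.
Hydraulic gradient i = Δh / L = 42.5 / 2500 = 0.01700.
Darcy flux q = K · i = 0.05659 × 0.01700 = 0.0009621 m/day.
Seepage velocity v = q / n_e = 0.0009621 / 0.16 = 0.006013 m/day.
Travel time t = L / v = 2500 / 0.006013 = 4.158e+05 days = 1138 years.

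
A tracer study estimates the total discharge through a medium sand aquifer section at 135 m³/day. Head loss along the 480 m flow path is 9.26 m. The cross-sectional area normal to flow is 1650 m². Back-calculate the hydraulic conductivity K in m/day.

Hydraulic gradient i = Δh / L = 9.26 / 480 = 0.01929.
From Q = K·A·i, K = Q / (A·i) = 135 / (1650 × 0.01929) = 4.241 m/day.

4.24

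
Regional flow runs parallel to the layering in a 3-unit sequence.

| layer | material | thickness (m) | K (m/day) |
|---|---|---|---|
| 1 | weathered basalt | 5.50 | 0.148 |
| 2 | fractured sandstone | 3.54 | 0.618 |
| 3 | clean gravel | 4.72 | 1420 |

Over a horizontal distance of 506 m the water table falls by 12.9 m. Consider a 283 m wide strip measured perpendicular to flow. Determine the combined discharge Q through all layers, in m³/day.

Flow is parallel to layering, so each bed carries its own Darcy discharge and the transmissivities add.
Σ(K_i·b_i) = 0.148×5.50 + 0.618×3.54 + 1420×4.72 = 6705 m²/day.
Hydraulic gradient i = Δh / L = 12.9 / 506 = 0.02549.
Q = Σ(K_i·b_i) · W · i = 6705 × 283 × 0.02549 = 48378 m³/day.

48400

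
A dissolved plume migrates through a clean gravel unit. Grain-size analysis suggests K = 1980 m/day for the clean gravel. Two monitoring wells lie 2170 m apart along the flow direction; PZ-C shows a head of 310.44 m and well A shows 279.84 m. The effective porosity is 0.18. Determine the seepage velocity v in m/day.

Hydraulic gradient i = (310.44 − 279.84) / 2170 = 30.6 / 2170 = 0.01410.
Darcy flux q = K · i = 1980 × 0.01410 = 27.92 m/day.
Seepage velocity v = q / n_e = 27.92 / 0.18 = 155.1 m/day.

155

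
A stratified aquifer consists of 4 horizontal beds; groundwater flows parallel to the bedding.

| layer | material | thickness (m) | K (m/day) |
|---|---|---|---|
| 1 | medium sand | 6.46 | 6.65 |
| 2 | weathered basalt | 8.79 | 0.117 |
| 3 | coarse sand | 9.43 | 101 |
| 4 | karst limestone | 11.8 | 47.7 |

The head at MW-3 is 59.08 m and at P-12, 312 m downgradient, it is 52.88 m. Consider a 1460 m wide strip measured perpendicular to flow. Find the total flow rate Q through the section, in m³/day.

45200

Flow is parallel to layering, so each bed carries its own Darcy discharge and the transmissivities add.
Σ(K_i·b_i) = 6.65×6.46 + 0.117×8.79 + 101×9.43 + 47.7×11.8 = 1559 m²/day.
Hydraulic gradient i = (59.08 − 52.88) / 312 = 6.2 / 312 = 0.01987.
Q = Σ(K_i·b_i) · W · i = 1559 × 1460 × 0.01987 = 45239 m³/day.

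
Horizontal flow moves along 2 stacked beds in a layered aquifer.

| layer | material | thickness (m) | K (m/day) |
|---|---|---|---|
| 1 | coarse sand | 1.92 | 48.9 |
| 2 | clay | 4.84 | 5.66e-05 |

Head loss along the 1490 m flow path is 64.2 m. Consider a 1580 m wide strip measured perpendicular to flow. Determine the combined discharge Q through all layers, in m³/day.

6390

Flow is parallel to layering, so each bed carries its own Darcy discharge and the transmissivities add.
Σ(K_i·b_i) = 48.9×1.92 + 5.66e-05×4.84 = 93.89 m²/day.
Hydraulic gradient i = Δh / L = 64.2 / 1490 = 0.04309.
Q = Σ(K_i·b_i) · W · i = 93.89 × 1580 × 0.04309 = 6392 m³/day.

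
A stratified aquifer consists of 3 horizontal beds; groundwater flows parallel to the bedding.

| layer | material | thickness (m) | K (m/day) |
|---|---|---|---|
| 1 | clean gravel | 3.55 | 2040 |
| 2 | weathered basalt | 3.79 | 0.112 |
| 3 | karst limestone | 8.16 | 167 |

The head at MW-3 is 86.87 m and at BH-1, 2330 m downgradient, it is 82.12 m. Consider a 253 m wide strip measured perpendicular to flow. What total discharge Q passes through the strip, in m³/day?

Flow is parallel to layering, so each bed carries its own Darcy discharge and the transmissivities add.
Σ(K_i·b_i) = 2040×3.55 + 0.112×3.79 + 167×8.16 = 8605 m²/day.
Hydraulic gradient i = (86.87 − 82.12) / 2330 = 4.75 / 2330 = 0.002039.
Q = Σ(K_i·b_i) · W · i = 8605 × 253 × 0.002039 = 4438 m³/day.

4440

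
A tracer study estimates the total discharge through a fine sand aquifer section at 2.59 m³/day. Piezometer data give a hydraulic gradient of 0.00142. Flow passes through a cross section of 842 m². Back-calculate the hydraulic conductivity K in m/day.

2.17

Hydraulic gradient i = 0.00142.
From Q = K·A·i, K = Q / (A·i) = 2.59 / (842.0 × 0.001420) = 2.166 m/day.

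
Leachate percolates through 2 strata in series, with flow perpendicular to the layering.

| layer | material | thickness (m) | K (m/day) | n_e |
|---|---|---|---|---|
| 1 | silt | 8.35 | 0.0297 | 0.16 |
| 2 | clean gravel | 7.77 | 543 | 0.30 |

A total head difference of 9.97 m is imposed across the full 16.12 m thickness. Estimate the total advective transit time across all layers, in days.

103

With flow normal to the layers, continuity requires the same specific discharge q through every layer.
Σ(b_i/K_i) = 8.35/0.0297 + 7.77/543 = 281.2 d.
q = Δh / Σ(b_i/K_i) = 9.97 / 281.2 = 0.03546 m/day.
In each layer the seepage velocity is v_i = q/n_i, so the layer transit time is t_i = b_i·n_i / q:
  layer 1 (silt): t_1 = 8.35 × 0.16 / 0.03546 = 37.68 d
  layer 2 (clean gravel): t_2 = 7.77 × 0.30 / 0.03546 = 65.74 d
Total t = Σ t_i = 103.4 days.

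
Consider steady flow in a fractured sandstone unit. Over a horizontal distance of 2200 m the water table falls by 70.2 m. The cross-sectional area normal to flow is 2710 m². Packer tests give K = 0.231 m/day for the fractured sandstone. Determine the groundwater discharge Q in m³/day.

20.0

Hydraulic gradient i = Δh / L = 70.2 / 2200 = 0.03191.
Darcy's law: Q = K · A · i = 0.2310 × 2710 × 0.03191 = 19.98 m³/day.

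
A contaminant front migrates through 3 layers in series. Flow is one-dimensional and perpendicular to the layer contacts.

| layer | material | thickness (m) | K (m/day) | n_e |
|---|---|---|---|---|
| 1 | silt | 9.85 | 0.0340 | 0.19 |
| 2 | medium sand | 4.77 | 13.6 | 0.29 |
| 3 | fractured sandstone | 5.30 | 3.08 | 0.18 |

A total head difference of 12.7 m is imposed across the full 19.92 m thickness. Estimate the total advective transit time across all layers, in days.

With flow normal to the layers, continuity requires the same specific discharge q through every layer.
Σ(b_i/K_i) = 9.85/0.0340 + 4.77/13.6 + 5.30/3.08 = 291.8 d.
q = Δh / Σ(b_i/K_i) = 12.7 / 291.8 = 0.04353 m/day.
In each layer the seepage velocity is v_i = q/n_i, so the layer transit time is t_i = b_i·n_i / q:
  layer 1 (silt): t_1 = 9.85 × 0.19 / 0.04353 = 43.00 d
  layer 2 (medium sand): t_2 = 4.77 × 0.29 / 0.04353 = 31.78 d
  layer 3 (fractured sandstone): t_3 = 5.30 × 0.18 / 0.04353 = 21.92 d
Total t = Σ t_i = 96.70 days.

96.7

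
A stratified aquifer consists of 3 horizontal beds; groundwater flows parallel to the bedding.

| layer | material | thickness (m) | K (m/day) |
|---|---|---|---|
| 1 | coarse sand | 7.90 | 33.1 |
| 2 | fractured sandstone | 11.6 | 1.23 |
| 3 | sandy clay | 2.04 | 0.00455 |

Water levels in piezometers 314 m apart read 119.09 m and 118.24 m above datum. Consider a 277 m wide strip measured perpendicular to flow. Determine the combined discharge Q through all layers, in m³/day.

Flow is parallel to layering, so each bed carries its own Darcy discharge and the transmissivities add.
Σ(K_i·b_i) = 33.1×7.90 + 1.23×11.6 + 0.00455×2.04 = 275.8 m²/day.
Hydraulic gradient i = (119.09 − 118.24) / 314 = 0.85 / 314 = 0.002707.
Q = Σ(K_i·b_i) · W · i = 275.8 × 277 × 0.002707 = 206.8 m³/day.

207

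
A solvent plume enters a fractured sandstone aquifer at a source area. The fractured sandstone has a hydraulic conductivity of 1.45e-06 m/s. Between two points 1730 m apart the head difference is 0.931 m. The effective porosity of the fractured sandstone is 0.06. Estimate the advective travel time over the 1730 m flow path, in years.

4220

Convert K: 1.45e-06 m/s × 86400 = 0.1253 m/day.
Hydraulic gradient i = Δh / L = 0.931 / 1730 = 0.0005382.
Darcy flux q = K · i = 0.1253 × 0.0005382 = 6.742e-05 m/day.
Seepage velocity v = q / n_e = 6.742e-05 / 0.06 = 0.001124 m/day.
Travel time t = L / v = 1730 / 0.001124 = 1.540e+06 days = 4215 years.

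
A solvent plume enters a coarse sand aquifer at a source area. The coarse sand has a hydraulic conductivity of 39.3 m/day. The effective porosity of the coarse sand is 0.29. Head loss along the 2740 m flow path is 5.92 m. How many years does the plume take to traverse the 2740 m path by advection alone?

Hydraulic gradient i = Δh / L = 5.92 / 2740 = 0.002161.
Darcy flux q = K · i = 39.30 × 0.002161 = 0.08491 m/day.
Seepage velocity v = q / n_e = 0.08491 / 0.29 = 0.2928 m/day.
Travel time t = L / v = 2740 / 0.2928 = 9358 days = 25.62 years.

25.6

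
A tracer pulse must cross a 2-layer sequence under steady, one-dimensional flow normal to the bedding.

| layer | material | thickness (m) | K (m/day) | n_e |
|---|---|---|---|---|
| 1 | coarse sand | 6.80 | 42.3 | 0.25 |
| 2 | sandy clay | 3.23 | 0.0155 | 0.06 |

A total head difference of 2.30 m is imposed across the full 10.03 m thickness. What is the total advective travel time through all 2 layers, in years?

0.470

With flow normal to the layers, continuity requires the same specific discharge q through every layer.
Σ(b_i/K_i) = 6.80/42.3 + 3.23/0.0155 = 208.5 d.
q = Δh / Σ(b_i/K_i) = 2.30 / 208.5 = 0.01103 m/day.
In each layer the seepage velocity is v_i = q/n_i, so the layer transit time is t_i = b_i·n_i / q:
  layer 1 (coarse sand): t_1 = 6.80 × 0.25 / 0.01103 = 154.1 d
  layer 2 (sandy clay): t_2 = 3.23 × 0.06 / 0.01103 = 17.57 d
Total t = Σ t_i = 171.7 days = 0.4701 years.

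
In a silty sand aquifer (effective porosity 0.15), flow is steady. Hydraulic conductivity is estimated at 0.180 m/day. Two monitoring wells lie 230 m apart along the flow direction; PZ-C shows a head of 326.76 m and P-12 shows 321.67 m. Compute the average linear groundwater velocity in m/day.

Hydraulic gradient i = (326.76 − 321.67) / 230 = 5.09 / 230 = 0.02213.
Darcy flux q = K · i = 0.1800 × 0.02213 = 0.003983 m/day.
Seepage velocity v = q / n_e = 0.003983 / 0.15 = 0.02656 m/day.

0.0266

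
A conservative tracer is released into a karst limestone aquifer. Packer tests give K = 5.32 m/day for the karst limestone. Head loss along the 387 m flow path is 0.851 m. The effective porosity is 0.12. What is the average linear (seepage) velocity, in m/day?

Hydraulic gradient i = Δh / L = 0.851 / 387 = 0.002199.
Darcy flux q = K · i = 5.320 × 0.002199 = 0.01170 m/day.
Seepage velocity v = q / n_e = 0.01170 / 0.12 = 0.09749 m/day.

0.0975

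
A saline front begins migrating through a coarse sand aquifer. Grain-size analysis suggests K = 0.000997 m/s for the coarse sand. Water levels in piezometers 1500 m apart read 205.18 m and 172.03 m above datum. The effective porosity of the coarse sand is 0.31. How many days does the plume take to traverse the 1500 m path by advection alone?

244

Convert K: 0.000997 m/s × 86400 = 86.14 m/day.
Hydraulic gradient i = (205.18 − 172.03) / 1500 = 33.15 / 1500 = 0.02210.
Darcy flux q = K · i = 86.14 × 0.02210 = 1.904 m/day.
Seepage velocity v = q / n_e = 1.904 / 0.31 = 6.141 m/day.
Travel time t = L / v = 1500 / 6.141 = 244.3 days.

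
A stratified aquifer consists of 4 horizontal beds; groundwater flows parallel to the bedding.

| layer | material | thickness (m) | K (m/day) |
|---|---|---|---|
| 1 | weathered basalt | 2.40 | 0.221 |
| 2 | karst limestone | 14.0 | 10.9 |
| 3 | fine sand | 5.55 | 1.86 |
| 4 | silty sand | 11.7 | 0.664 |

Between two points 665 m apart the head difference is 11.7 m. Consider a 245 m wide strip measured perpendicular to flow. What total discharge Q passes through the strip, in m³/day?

Flow is parallel to layering, so each bed carries its own Darcy discharge and the transmissivities add.
Σ(K_i·b_i) = 0.221×2.40 + 10.9×14.0 + 1.86×5.55 + 0.664×11.7 = 171.2 m²/day.
Hydraulic gradient i = Δh / L = 11.7 / 665 = 0.01759.
Q = Σ(K_i·b_i) · W · i = 171.2 × 245 × 0.01759 = 738.1 m³/day.

738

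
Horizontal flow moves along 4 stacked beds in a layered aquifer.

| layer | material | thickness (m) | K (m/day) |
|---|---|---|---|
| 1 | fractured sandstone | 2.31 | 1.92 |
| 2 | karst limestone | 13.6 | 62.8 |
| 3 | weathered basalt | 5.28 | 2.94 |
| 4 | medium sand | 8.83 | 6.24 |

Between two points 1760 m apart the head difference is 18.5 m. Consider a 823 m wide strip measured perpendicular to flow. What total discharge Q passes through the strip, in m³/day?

Flow is parallel to layering, so each bed carries its own Darcy discharge and the transmissivities add.
Σ(K_i·b_i) = 1.92×2.31 + 62.8×13.6 + 2.94×5.28 + 6.24×8.83 = 929.1 m²/day.
Hydraulic gradient i = Δh / L = 18.5 / 1760 = 0.01051.
Q = Σ(K_i·b_i) · W · i = 929.1 × 823 × 0.01051 = 8038 m³/day.

8040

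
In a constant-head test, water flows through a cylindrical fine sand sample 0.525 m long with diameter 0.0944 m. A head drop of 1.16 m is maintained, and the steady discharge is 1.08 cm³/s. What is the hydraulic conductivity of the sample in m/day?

Cross-sectional area A = π·(d/2)² = π × (0.0944/2)² = 0.006999 m².
Convert discharge: 1.08 cm³/s = 1.080e-06 m³/s.
Darcy's law rearranged: K = Q·L / (A·Δh) = 1.080e-06 × 0.525 / (0.006999 × 1.16) = 6.984e-05 m/s = 6.034 m/day.

6.03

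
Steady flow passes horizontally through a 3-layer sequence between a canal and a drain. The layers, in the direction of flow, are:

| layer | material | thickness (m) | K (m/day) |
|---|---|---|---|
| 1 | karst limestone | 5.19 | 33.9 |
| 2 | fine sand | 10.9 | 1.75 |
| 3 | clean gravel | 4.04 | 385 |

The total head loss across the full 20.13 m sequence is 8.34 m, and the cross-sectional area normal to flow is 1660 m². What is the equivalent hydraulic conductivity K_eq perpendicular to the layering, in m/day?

3.15

Flow is perpendicular to layering, so the layers act in series and the equivalent K is the thickness-weighted harmonic mean.
Total thickness L = 5.19 + 10.9 + 4.04 = 20.13 m.
Σ(b_i/K_i) = 5.19/33.9 + 10.9/1.75 + 4.04/385 = 6.392 d.
K_eq = L / Σ(b_i/K_i) = 20.13 / 6.392 = 3.149 m/day.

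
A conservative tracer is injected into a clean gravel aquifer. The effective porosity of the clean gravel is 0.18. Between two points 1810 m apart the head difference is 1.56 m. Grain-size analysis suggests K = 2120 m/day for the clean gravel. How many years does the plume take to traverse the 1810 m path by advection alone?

0.488

Hydraulic gradient i = Δh / L = 1.56 / 1810 = 0.0008619.
Darcy flux q = K · i = 2120 × 0.0008619 = 1.827 m/day.
Seepage velocity v = q / n_e = 1.827 / 0.18 = 10.15 m/day.
Travel time t = L / v = 1810 / 10.15 = 178.3 days = 0.4882 years.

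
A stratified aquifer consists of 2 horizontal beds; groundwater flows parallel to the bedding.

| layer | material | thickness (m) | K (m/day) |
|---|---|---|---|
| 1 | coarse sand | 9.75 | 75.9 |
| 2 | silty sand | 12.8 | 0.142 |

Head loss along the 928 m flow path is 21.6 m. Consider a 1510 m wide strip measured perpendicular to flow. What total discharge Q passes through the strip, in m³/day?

Flow is parallel to layering, so each bed carries its own Darcy discharge and the transmissivities add.
Σ(K_i·b_i) = 75.9×9.75 + 0.142×12.8 = 741.8 m²/day.
Hydraulic gradient i = Δh / L = 21.6 / 928 = 0.02328.
Q = Σ(K_i·b_i) · W · i = 741.8 × 1510 × 0.02328 = 26073 m³/day.

26100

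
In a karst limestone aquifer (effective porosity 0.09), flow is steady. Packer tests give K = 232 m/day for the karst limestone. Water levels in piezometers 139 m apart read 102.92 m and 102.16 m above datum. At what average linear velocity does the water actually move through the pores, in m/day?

14.1

Hydraulic gradient i = (102.92 − 102.16) / 139 = 0.76 / 139 = 0.005468.
Darcy flux q = K · i = 232.0 × 0.005468 = 1.268 m/day.
Seepage velocity v = q / n_e = 1.268 / 0.09 = 14.09 m/day.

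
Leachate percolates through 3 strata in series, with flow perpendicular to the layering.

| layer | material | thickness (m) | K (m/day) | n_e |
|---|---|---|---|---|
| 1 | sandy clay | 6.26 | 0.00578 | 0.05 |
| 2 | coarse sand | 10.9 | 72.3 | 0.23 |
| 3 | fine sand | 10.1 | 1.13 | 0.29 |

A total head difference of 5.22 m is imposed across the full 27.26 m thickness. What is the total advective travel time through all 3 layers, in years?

3.29

With flow normal to the layers, continuity requires the same specific discharge q through every layer.
Σ(b_i/K_i) = 6.26/0.00578 + 10.9/72.3 + 10.1/1.13 = 1092 d.
q = Δh / Σ(b_i/K_i) = 5.22 / 1092 = 0.004780 m/day.
In each layer the seepage velocity is v_i = q/n_i, so the layer transit time is t_i = b_i·n_i / q:
  layer 1 (sandy clay): t_1 = 6.26 × 0.05 / 0.004780 = 65.49 d
  layer 2 (coarse sand): t_2 = 10.9 × 0.23 / 0.004780 = 524.5 d
  layer 3 (fine sand): t_3 = 10.1 × 0.29 / 0.004780 = 612.8 d
Total t = Σ t_i = 1203 days = 3.293 years.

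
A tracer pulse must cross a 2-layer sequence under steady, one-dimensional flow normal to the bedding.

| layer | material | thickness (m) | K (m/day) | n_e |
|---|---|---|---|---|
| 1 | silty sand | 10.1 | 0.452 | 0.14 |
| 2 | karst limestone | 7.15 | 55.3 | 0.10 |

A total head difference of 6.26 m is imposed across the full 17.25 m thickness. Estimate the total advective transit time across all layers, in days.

With flow normal to the layers, continuity requires the same specific discharge q through every layer.
Σ(b_i/K_i) = 10.1/0.452 + 7.15/55.3 = 22.47 d.
q = Δh / Σ(b_i/K_i) = 6.26 / 22.47 = 0.2785 m/day.
In each layer the seepage velocity is v_i = q/n_i, so the layer transit time is t_i = b_i·n_i / q:
  layer 1 (silty sand): t_1 = 10.1 × 0.14 / 0.2785 = 5.076 d
  layer 2 (karst limestone): t_2 = 7.15 × 0.10 / 0.2785 = 2.567 d
Total t = Σ t_i = 7.643 days.

7.64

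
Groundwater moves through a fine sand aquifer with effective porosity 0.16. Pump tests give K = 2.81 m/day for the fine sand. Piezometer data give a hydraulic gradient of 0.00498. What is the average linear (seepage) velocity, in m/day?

Hydraulic gradient i = 0.00498.
Darcy flux q = K · i = 2.810 × 0.004980 = 0.01399 m/day.
Seepage velocity v = q / n_e = 0.01399 / 0.16 = 0.08746 m/day.

0.0875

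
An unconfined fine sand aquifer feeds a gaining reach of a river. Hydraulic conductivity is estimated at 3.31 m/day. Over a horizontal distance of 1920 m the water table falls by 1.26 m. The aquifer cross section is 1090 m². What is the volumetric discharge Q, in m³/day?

2.37

Hydraulic gradient i = Δh / L = 1.26 / 1920 = 0.0006563.
Darcy's law: Q = K · A · i = 3.310 × 1090 × 0.0006563 = 2.368 m³/day.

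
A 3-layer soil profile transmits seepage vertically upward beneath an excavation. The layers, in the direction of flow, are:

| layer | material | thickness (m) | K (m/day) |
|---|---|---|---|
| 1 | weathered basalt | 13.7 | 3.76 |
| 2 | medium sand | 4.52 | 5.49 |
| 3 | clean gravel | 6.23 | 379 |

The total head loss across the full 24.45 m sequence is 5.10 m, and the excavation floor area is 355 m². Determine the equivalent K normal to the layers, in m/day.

5.45

Flow is perpendicular to layering, so the layers act in series and the equivalent K is the thickness-weighted harmonic mean.
Total thickness L = 13.7 + 4.52 + 6.23 = 24.45 m.
Σ(b_i/K_i) = 13.7/3.76 + 4.52/5.49 + 6.23/379 = 4.483 d.
K_eq = L / Σ(b_i/K_i) = 24.45 / 4.483 = 5.453 m/day.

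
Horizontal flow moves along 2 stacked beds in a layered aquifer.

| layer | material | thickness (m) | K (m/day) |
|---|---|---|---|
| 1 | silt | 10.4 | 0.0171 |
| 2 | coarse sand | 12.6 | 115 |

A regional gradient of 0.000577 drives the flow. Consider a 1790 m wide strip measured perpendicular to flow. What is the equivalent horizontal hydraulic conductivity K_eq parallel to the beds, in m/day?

Flow is parallel to layering, so each bed carries its own Darcy discharge and the transmissivities add.
Σ(K_i·b_i) = 0.0171×10.4 + 115×12.6 = 1449 m²/day.
Total thickness b = 23.00 m, so K_eq = Σ(K_i·b_i)/b = 63.01 m/day.

63.0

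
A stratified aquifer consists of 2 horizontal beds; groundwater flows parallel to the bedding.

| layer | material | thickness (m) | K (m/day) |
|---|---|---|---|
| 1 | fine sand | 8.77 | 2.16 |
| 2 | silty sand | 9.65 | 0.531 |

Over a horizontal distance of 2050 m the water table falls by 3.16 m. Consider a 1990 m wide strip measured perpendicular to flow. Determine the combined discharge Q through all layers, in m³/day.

Flow is parallel to layering, so each bed carries its own Darcy discharge and the transmissivities add.
Σ(K_i·b_i) = 2.16×8.77 + 0.531×9.65 = 24.07 m²/day.
Hydraulic gradient i = Δh / L = 3.16 / 2050 = 0.001541.
Q = Σ(K_i·b_i) · W · i = 24.07 × 1990 × 0.001541 = 73.83 m³/day.

73.8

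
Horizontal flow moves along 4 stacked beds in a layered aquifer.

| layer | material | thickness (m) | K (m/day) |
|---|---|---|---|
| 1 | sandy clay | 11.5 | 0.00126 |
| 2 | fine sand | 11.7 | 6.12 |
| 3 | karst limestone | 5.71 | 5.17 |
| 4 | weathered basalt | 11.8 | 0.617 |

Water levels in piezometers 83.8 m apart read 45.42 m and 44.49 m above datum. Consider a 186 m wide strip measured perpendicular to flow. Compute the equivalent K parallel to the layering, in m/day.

2.66

Flow is parallel to layering, so each bed carries its own Darcy discharge and the transmissivities add.
Σ(K_i·b_i) = 0.00126×11.5 + 6.12×11.7 + 5.17×5.71 + 0.617×11.8 = 108.4 m²/day.
Total thickness b = 40.71 m, so K_eq = Σ(K_i·b_i)/b = 2.663 m/day.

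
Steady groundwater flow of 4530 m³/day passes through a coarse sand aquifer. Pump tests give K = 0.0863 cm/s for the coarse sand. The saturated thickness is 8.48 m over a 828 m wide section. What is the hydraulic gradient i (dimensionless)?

Convert K: 0.0863 cm/s × 864 = 74.56 m/day.
Cross-sectional area A = 828 × 8.48 = 7021 m².
From Q = K·A·i, i = Q / (K·A) = 4530 / (74.56 × 7021) = 0.008653.

0.00865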